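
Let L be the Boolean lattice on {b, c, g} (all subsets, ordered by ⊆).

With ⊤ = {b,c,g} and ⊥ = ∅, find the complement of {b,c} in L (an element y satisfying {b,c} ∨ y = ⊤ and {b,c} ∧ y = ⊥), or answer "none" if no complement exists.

{g}

Need y with {b,c} ∨ y = {b,c,g} and {b,c} ∧ y = ∅.
Checking each element gives: {g}.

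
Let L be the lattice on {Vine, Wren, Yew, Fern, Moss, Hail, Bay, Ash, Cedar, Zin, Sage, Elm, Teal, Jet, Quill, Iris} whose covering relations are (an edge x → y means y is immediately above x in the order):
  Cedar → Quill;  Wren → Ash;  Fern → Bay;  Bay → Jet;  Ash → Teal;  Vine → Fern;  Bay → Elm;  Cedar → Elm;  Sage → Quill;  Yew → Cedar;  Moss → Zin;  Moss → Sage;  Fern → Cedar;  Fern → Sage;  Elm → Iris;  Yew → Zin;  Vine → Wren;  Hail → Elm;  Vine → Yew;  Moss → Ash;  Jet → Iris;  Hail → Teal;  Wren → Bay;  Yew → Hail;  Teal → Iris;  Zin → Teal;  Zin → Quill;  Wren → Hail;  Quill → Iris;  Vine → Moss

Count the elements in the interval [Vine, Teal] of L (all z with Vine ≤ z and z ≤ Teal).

The interval [Vine, Teal] = {Ash, Hail, Moss, Teal, Vine, Wren, Yew, Zin}, which has 8 elements.

8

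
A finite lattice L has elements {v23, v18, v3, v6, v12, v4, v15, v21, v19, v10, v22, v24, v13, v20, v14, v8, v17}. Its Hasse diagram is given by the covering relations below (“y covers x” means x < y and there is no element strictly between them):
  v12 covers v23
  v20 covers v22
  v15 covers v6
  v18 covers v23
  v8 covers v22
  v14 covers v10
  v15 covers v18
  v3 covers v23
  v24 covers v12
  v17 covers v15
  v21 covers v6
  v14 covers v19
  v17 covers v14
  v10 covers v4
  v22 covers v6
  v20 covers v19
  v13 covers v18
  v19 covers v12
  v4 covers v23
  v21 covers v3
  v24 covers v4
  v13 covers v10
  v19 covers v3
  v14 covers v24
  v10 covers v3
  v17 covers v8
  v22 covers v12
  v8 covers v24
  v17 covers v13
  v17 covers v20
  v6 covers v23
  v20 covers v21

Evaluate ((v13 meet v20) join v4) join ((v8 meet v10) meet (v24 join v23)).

v13 ∧ v20 = v3
v3 ∨ v4 = v10
v8 ∧ v10 = v4
v24 ∨ v23 = v24
v4 ∧ v24 = v4
v10 ∨ v4 = v10

v10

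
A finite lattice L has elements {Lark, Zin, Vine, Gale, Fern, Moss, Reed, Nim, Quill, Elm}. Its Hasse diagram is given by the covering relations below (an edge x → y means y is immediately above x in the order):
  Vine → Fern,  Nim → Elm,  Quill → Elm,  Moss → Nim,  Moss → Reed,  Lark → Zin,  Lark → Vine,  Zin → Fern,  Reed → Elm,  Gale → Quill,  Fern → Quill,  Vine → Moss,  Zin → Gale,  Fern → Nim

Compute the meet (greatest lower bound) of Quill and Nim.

Common lower bounds of {Quill, Nim}: Fern, Lark, Vine, Zin.
The greatest among these is Fern.

Fern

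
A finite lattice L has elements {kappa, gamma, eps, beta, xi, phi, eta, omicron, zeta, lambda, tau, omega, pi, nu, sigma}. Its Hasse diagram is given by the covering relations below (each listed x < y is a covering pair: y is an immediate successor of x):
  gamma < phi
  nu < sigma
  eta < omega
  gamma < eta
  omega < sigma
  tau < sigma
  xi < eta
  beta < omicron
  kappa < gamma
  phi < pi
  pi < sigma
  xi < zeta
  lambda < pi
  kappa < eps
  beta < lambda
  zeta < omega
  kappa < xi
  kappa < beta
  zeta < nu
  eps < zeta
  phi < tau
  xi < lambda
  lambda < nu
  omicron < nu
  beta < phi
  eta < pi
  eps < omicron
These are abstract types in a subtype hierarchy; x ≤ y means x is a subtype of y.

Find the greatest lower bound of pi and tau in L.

phi

Common lower bounds of {pi, tau}: beta, gamma, kappa, phi.
The greatest among these is phi.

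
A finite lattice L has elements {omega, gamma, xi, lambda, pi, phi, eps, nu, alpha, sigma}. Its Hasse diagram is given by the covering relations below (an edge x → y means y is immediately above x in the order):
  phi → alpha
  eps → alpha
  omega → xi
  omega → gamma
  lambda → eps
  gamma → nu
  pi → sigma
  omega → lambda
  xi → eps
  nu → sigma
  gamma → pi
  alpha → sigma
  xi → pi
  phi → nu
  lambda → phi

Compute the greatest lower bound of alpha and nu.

Common lower bounds of {alpha, nu}: lambda, omega, phi.
The greatest among these is phi.

phi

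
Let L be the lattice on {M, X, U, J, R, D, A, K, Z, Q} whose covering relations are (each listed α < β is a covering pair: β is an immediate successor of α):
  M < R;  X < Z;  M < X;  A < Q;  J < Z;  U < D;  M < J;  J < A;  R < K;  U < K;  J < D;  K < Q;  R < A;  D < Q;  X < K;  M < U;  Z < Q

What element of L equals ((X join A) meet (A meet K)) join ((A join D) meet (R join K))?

K

X ∨ A = Q
A ∧ K = R
Q ∧ R = R
A ∨ D = Q
R ∨ K = K
Q ∧ K = K
R ∨ K = K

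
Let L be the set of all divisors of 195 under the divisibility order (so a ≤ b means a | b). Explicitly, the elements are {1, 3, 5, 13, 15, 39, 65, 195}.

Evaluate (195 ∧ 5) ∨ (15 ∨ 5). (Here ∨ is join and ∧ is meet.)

15

195 ∧ 5 = 5
15 ∨ 5 = 15
5 ∨ 15 = 15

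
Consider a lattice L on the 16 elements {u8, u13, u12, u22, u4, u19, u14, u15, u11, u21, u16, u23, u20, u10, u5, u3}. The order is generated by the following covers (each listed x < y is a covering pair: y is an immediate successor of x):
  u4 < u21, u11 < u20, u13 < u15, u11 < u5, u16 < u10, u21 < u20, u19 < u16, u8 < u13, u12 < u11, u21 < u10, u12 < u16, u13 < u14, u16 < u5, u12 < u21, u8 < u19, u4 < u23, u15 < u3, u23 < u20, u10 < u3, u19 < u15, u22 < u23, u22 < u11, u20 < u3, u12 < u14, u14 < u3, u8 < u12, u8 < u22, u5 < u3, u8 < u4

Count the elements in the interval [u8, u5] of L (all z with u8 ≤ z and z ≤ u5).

The interval [u8, u5] = {u11, u12, u16, u19, u22, u5, u8}, which has 7 elements.

7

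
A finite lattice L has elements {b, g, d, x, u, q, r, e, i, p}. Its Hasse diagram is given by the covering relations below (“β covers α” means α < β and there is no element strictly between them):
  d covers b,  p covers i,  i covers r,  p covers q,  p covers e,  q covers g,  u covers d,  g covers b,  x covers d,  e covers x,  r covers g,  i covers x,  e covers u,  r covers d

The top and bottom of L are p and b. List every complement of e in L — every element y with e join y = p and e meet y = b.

g, q

Need y with e ∨ y = p and e ∧ y = b.
Checking each element gives: g, q.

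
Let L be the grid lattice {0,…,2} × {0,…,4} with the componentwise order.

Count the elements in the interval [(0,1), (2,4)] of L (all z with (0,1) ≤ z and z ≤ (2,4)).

12

The interval [(0,1), (2,4)] = {(0,1), (0,2), (0,3), (0,4), (1,1), (1,2), (1,3), (1,4), (2,1), (2,2), (2,3), (2,4)}, which has 12 elements.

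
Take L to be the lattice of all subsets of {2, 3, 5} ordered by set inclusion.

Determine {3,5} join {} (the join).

Under ⊆, join is union: {3,5} ∪ {} = {3,5}.

{3,5}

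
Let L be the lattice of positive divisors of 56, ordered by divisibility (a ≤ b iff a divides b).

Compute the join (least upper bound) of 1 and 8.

In the divisibility order, the join is the least common multiple: lcm(1, 8) = 8.

8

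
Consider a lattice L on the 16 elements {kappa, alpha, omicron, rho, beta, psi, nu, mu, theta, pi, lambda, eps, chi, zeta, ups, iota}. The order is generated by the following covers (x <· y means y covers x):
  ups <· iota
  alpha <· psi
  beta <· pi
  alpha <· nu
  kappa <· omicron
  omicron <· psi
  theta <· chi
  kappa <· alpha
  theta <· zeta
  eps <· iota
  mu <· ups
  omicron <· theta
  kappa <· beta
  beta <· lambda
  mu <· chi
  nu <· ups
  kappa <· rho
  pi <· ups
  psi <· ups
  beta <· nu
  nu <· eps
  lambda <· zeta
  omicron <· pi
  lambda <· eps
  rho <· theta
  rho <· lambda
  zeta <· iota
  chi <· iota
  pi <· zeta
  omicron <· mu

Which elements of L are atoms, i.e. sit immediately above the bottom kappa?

The atoms are exactly the elements that cover kappa: alpha, beta, omicron, rho.

alpha, beta, omicron, rho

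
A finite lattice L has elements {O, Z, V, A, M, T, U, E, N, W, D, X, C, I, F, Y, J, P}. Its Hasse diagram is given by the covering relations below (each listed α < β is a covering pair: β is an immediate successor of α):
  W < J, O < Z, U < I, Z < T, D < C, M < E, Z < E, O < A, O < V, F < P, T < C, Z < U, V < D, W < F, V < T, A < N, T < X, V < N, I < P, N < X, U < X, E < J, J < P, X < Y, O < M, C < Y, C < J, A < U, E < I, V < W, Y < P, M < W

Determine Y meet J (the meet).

Common lower bounds of {Y, J}: C, D, O, T, V, Z.
The greatest among these is C.

C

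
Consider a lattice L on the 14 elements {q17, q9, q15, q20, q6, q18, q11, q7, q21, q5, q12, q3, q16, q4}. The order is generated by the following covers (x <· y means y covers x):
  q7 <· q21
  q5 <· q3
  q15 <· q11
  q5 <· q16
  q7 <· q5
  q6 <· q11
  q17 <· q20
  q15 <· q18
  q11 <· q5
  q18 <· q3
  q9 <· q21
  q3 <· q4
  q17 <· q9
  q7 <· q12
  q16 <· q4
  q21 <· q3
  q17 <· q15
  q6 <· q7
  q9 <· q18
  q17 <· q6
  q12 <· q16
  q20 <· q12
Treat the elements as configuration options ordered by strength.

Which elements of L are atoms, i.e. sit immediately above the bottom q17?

The atoms are exactly the elements that cover q17: q15, q20, q6, q9.

q15, q20, q6, q9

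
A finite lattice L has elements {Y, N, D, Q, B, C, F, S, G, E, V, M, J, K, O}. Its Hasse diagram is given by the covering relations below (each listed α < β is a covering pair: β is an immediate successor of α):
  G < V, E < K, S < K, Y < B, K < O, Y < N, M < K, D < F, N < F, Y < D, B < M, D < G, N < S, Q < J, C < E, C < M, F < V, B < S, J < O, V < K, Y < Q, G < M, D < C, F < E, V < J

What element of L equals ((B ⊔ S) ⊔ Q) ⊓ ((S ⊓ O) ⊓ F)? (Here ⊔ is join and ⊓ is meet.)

B ∨ S = S
S ∨ Q = O
S ∧ O = S
S ∧ F = N
O ∧ N = N

N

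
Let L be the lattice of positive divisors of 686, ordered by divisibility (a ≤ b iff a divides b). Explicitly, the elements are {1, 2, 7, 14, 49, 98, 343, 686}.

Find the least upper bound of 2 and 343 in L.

Common upper bounds of {2, 343}: 686.
The least among these is 686.

686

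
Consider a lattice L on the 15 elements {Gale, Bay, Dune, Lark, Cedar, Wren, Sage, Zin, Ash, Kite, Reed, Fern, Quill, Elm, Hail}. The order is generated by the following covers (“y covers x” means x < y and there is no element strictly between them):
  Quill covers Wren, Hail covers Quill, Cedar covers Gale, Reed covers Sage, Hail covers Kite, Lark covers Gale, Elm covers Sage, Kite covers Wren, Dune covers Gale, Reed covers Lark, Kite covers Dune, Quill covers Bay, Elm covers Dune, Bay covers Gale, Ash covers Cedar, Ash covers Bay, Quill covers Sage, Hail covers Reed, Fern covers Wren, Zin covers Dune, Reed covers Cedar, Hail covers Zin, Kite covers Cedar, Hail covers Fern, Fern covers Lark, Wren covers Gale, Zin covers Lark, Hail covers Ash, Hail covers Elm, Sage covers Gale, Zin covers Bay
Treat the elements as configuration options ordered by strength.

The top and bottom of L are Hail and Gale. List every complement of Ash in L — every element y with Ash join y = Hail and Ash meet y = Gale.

Dune, Elm, Fern, Lark, Sage, Wren

Need y with Ash ∨ y = Hail and Ash ∧ y = Gale.
Checking each element gives: Dune, Elm, Fern, Lark, Sage, Wren.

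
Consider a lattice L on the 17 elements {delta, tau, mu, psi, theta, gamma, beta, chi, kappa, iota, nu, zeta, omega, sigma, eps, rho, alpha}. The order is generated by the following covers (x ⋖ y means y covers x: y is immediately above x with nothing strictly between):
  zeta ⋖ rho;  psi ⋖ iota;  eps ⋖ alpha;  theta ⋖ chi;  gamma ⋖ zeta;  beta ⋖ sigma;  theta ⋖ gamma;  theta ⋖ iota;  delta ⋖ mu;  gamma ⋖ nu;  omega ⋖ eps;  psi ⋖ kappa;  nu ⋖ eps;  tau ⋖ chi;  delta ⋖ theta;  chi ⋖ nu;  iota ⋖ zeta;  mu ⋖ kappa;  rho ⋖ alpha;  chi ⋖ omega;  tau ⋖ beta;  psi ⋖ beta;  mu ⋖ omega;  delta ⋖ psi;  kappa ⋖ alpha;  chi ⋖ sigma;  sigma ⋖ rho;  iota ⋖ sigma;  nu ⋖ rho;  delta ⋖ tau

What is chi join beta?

Common upper bounds of {chi, beta}: alpha, rho, sigma.
The least among these is sigma.

sigma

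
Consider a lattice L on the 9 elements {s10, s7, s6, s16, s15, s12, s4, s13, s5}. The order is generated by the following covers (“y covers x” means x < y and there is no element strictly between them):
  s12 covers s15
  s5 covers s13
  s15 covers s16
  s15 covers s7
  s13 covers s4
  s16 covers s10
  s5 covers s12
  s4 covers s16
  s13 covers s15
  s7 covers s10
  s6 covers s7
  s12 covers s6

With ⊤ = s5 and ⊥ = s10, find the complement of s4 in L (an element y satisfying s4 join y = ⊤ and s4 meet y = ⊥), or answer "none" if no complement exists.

Need y with s4 ∨ y = s5 and s4 ∧ y = s10.
Checking each element gives: s6.

s6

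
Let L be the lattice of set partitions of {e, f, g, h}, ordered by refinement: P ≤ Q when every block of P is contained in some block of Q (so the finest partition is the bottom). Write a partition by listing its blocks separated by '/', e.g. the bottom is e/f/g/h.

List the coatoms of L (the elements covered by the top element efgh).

e/fgh, ef/gh, efg/h, efh/g, eg/fh, egh/f, eh/fg

The coatoms are exactly the elements covered by efgh: e/fgh, ef/gh, efg/h, efh/g, eg/fh, egh/f, eh/fg.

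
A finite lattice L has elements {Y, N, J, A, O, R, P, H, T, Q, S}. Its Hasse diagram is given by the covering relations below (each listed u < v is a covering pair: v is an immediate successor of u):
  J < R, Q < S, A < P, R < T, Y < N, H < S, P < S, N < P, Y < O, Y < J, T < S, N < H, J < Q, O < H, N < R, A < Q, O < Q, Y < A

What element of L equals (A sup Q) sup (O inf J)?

A ∨ Q = Q
O ∧ J = Y
Q ∨ Y = Q

Q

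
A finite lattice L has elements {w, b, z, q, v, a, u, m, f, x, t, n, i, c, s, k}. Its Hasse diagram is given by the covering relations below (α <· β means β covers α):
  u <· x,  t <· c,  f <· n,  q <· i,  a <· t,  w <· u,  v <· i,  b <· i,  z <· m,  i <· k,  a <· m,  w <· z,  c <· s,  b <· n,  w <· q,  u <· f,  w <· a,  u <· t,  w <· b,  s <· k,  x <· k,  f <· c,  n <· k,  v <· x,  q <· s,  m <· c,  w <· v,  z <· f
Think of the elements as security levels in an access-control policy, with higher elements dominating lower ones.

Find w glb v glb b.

w

Common lower bounds of {w, v, b}: w.
The greatest among these is w.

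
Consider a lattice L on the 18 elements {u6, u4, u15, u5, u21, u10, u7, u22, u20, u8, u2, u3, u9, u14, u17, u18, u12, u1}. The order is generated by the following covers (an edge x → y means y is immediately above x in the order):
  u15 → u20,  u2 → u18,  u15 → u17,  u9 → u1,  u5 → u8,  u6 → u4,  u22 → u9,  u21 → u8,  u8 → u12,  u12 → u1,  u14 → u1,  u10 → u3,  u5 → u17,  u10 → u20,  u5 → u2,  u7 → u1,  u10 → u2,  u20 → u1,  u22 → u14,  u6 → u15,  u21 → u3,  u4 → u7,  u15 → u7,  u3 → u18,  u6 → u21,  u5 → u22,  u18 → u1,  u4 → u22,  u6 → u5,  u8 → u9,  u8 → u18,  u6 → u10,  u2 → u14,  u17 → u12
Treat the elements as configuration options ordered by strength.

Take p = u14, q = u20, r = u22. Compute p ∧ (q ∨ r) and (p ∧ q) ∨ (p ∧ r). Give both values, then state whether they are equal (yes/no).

u14; u14; yes

q ∨ r = u1, so p ∧ (q ∨ r) = u14 ∧ u1 = u14.
p ∧ q = u10 and p ∧ r = u22, so (p ∧ q) ∨ (p ∧ r) = u10 ∨ u22 = u14.
Equal: yes.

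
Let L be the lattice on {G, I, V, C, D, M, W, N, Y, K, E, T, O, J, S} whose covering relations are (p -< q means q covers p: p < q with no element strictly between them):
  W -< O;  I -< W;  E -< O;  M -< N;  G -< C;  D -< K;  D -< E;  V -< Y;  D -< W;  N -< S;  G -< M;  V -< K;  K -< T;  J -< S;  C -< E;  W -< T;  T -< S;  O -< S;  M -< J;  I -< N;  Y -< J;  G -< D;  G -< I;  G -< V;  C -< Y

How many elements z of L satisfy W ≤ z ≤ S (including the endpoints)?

The interval [W, S] = {O, S, T, W}, which has 4 elements.

4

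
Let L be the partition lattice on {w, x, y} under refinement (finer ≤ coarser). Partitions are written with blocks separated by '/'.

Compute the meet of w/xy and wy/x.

Common lower bounds of {w/xy, wy/x}: w/x/y.
The greatest among these is w/x/y.

w/x/y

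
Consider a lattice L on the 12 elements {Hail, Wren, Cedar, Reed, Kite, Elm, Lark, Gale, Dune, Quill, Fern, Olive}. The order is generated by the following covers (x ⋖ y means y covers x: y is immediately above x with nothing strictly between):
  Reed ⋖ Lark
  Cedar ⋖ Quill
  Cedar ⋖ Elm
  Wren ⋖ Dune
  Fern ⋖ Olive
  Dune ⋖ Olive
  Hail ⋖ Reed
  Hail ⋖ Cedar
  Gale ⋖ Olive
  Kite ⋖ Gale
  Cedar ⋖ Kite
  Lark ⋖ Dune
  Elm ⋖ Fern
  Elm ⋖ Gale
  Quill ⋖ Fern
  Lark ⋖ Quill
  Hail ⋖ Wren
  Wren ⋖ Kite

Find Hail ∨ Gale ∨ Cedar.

Common upper bounds of {Hail, Gale, Cedar}: Gale, Olive.
The least among these is Gale.

Gale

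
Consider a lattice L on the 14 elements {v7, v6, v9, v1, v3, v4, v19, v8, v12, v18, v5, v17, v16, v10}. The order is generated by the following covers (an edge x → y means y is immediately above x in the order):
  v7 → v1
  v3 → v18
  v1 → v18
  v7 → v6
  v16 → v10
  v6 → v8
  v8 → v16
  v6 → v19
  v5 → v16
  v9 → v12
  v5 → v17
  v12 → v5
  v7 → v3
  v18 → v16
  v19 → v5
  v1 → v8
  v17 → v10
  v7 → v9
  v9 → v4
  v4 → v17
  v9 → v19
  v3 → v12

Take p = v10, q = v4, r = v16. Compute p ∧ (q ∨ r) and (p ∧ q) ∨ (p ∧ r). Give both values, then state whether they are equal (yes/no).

q ∨ r = v10, so p ∧ (q ∨ r) = v10 ∧ v10 = v10.
p ∧ q = v4 and p ∧ r = v16, so (p ∧ q) ∨ (p ∧ r) = v4 ∨ v16 = v10.
Equal: yes.

v10; v10; yes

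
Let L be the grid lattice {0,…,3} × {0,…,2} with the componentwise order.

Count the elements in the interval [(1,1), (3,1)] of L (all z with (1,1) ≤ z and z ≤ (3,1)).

3

The interval [(1,1), (3,1)] = {(1,1), (2,1), (3,1)}, which has 3 elements.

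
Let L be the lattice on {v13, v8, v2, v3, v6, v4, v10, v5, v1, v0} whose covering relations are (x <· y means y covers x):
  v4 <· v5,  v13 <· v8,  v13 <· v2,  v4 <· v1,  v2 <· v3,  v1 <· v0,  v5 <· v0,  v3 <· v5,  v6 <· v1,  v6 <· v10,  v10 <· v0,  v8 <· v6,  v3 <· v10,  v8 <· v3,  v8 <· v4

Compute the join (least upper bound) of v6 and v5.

Common upper bounds of {v6, v5}: v0.
The least among these is v0.

v0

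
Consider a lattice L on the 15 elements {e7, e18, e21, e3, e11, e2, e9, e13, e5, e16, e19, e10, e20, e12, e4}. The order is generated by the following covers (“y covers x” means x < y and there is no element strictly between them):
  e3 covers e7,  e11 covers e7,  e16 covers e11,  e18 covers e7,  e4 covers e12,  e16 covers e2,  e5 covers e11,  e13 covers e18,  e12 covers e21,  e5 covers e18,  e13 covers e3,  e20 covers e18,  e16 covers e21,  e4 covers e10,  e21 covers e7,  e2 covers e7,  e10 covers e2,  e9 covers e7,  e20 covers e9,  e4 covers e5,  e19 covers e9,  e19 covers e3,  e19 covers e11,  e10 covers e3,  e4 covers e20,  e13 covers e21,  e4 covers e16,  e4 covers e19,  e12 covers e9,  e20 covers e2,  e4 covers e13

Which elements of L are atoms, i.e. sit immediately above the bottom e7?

e11, e18, e2, e21, e3, e9

The atoms are exactly the elements that cover e7: e11, e18, e2, e21, e3, e9.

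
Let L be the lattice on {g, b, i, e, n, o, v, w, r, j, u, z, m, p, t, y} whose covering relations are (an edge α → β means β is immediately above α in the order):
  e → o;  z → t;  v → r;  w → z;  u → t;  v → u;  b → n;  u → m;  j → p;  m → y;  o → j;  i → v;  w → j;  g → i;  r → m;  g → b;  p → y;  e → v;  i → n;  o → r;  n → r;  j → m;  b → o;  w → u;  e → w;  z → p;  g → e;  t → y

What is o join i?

Common upper bounds of {o, i}: m, r, y.
The least among these is r.

r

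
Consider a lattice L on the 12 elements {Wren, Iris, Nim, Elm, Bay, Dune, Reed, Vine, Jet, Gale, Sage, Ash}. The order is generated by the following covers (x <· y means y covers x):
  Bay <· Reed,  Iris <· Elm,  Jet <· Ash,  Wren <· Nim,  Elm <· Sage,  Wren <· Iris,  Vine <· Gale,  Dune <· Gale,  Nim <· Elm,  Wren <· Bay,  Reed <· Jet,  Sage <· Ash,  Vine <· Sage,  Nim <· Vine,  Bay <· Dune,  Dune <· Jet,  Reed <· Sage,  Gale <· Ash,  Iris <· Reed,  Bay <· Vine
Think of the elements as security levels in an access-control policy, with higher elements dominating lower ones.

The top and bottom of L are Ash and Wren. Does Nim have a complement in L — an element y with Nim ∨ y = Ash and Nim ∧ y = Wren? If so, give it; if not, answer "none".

Jet

Need y with Nim ∨ y = Ash and Nim ∧ y = Wren.
Checking each element gives: Jet.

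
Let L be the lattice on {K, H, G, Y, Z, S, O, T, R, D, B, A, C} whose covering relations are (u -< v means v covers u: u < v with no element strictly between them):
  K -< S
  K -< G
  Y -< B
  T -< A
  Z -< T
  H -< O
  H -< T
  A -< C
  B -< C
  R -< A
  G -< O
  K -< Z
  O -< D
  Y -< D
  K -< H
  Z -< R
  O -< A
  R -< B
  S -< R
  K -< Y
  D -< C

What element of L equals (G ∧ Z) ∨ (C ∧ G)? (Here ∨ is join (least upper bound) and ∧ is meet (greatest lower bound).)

G ∧ Z = K
C ∧ G = G
K ∨ G = G

G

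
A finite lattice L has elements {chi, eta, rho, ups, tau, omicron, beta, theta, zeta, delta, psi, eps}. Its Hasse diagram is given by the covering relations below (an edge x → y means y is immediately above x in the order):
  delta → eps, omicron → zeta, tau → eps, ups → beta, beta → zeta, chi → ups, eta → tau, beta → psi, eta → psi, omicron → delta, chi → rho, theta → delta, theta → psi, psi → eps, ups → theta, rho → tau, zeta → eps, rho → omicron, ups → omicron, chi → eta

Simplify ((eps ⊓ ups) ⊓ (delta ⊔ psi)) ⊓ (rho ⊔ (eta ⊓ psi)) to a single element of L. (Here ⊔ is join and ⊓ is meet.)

chi

eps ∧ ups = ups
delta ∨ psi = eps
ups ∧ eps = ups
eta ∧ psi = eta
rho ∨ eta = tau
ups ∧ tau = chi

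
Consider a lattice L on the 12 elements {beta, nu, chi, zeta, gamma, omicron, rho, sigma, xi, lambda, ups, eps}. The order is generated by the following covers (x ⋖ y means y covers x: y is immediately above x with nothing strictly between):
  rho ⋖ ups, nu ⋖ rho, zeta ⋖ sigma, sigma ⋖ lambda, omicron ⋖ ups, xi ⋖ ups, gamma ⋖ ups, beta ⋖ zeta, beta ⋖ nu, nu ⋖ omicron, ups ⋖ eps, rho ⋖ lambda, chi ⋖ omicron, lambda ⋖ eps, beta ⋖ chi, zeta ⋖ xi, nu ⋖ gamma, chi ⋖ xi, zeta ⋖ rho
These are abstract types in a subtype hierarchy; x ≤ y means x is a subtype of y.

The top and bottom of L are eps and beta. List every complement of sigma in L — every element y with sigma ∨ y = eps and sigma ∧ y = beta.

Need y with sigma ∨ y = eps and sigma ∧ y = beta.
Checking each element gives: chi, gamma, omicron.

chi, gamma, omicron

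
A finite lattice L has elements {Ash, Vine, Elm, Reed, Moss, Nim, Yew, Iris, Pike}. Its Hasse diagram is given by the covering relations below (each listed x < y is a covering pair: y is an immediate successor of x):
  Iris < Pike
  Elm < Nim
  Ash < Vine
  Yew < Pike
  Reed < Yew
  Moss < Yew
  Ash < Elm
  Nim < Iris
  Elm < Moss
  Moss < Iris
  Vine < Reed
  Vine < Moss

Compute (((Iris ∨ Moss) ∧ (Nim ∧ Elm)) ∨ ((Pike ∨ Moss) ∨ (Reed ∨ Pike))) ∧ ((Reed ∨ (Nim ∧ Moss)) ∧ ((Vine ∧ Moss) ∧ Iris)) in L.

Iris ∨ Moss = Iris
Nim ∧ Elm = Elm
Iris ∧ Elm = Elm
Pike ∨ Moss = Pike
Reed ∨ Pike = Pike
Pike ∨ Pike = Pike
Elm ∨ Pike = Pike
Nim ∧ Moss = Elm
Reed ∨ Elm = Yew
Vine ∧ Moss = Vine
Vine ∧ Iris = Vine
Yew ∧ Vine = Vine
Pike ∧ Vine = Vine

Vine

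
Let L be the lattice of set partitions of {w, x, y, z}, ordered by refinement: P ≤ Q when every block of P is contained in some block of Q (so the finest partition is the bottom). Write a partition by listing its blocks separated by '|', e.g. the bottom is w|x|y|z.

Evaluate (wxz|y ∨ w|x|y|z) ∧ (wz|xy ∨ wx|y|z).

wxz|y

wxz|y ∨ w|x|y|z = wxz|y
wz|xy ∨ wx|y|z = wxyz
wxz|y ∧ wxyz = wxz|y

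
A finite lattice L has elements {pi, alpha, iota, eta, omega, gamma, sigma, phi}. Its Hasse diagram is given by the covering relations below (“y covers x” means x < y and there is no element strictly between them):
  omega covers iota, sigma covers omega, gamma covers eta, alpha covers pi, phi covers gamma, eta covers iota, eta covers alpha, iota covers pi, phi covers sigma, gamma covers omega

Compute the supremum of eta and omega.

Common upper bounds of {eta, omega}: gamma, phi.
The least among these is gamma.

gamma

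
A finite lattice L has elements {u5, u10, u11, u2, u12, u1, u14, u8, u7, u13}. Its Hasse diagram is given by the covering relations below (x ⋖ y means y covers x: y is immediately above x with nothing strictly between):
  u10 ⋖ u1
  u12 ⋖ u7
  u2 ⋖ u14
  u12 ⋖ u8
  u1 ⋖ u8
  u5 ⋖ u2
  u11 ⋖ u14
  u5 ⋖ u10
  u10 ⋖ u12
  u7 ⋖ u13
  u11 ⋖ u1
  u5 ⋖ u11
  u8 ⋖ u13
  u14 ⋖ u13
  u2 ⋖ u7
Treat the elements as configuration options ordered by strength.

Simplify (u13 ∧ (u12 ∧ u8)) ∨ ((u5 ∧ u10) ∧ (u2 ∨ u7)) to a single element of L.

u12

u12 ∧ u8 = u12
u13 ∧ u12 = u12
u5 ∧ u10 = u5
u2 ∨ u7 = u7
u5 ∧ u7 = u5
u12 ∨ u5 = u12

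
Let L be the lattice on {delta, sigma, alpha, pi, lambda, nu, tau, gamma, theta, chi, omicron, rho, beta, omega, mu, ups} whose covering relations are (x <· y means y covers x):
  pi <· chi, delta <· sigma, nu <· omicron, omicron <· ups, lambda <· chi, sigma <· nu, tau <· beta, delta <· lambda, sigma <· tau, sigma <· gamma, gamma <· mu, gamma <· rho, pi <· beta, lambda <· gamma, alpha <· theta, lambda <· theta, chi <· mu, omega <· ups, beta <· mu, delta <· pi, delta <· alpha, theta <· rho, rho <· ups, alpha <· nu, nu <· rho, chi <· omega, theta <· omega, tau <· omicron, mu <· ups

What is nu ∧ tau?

Common lower bounds of {nu, tau}: delta, sigma.
The greatest among these is sigma.

sigma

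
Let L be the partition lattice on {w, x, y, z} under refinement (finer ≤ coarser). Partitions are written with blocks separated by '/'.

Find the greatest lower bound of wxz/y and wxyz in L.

The meet (common refinement) of wxz/y and wxyz intersects blocks pairwise, giving wxz/y.

wxz/y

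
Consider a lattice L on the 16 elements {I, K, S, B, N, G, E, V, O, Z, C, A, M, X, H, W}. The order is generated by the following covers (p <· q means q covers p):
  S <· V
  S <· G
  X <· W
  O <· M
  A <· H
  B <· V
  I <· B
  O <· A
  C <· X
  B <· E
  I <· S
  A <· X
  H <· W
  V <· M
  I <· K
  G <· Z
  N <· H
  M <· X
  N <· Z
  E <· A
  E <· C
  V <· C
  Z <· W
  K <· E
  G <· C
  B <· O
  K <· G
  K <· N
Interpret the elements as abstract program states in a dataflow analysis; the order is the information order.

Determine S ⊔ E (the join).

Common upper bounds of {S, E}: C, W, X.
The least among these is C.

C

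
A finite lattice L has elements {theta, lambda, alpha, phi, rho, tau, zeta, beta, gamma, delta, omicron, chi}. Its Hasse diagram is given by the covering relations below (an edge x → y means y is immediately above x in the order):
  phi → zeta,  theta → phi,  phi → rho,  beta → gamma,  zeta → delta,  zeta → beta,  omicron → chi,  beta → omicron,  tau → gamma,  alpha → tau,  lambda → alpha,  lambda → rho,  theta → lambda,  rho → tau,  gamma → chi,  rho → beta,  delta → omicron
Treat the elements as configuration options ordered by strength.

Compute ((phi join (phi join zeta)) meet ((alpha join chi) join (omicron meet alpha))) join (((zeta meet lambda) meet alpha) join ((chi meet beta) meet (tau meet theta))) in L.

zeta

phi ∨ zeta = zeta
phi ∨ zeta = zeta
alpha ∨ chi = chi
omicron ∧ alpha = lambda
chi ∨ lambda = chi
zeta ∧ chi = zeta
zeta ∧ lambda = theta
theta ∧ alpha = theta
chi ∧ beta = beta
tau ∧ theta = theta
beta ∧ theta = theta
theta ∨ theta = theta
zeta ∨ theta = zeta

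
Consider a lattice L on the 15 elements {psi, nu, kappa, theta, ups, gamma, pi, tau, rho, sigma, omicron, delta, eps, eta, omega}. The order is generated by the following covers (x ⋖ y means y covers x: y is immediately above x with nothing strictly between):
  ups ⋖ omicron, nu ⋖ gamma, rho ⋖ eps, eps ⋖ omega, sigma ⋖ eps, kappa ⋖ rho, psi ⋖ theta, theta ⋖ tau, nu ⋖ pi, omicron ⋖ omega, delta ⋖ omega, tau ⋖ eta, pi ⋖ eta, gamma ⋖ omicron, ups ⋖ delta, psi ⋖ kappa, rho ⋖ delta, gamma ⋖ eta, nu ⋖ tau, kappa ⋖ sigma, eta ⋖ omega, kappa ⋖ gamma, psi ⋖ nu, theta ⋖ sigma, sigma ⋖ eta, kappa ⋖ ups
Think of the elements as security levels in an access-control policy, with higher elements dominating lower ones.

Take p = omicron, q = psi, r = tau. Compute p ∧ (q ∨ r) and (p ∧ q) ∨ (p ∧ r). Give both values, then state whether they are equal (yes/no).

nu; nu; yes

q ∨ r = tau, so p ∧ (q ∨ r) = omicron ∧ tau = nu.
p ∧ q = psi and p ∧ r = nu, so (p ∧ q) ∨ (p ∧ r) = psi ∨ nu = nu.
Equal: yes.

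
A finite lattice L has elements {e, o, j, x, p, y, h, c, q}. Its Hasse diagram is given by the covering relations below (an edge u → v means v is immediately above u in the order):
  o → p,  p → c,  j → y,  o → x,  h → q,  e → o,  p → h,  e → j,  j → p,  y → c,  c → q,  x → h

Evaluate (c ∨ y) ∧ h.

c ∨ y = c
c ∧ h = p

p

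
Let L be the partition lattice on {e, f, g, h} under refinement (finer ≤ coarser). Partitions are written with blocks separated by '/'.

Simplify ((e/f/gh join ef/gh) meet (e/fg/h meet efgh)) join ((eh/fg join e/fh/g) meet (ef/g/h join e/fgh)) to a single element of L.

e/f/gh ∨ ef/gh = ef/gh
e/fg/h ∧ efgh = e/fg/h
ef/gh ∧ e/fg/h = e/f/g/h
eh/fg ∨ e/fh/g = efgh
ef/g/h ∨ e/fgh = efgh
efgh ∧ efgh = efgh
e/f/g/h ∨ efgh = efgh

efgh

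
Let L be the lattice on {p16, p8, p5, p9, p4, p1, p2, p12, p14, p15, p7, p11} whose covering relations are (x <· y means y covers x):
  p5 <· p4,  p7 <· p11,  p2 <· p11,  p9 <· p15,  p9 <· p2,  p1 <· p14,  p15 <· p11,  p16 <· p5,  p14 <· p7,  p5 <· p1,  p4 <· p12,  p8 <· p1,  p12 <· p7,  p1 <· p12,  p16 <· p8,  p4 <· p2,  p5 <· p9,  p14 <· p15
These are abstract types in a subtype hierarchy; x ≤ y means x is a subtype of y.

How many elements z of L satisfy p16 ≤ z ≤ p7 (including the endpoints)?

8

The interval [p16, p7] = {p1, p12, p14, p16, p4, p5, p7, p8}, which has 8 elements.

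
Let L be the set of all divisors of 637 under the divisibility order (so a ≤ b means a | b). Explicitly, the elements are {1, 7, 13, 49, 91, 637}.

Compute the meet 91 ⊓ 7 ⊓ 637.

In the divisibility order, the meet is the greatest common divisor: gcd(91, 7, 637) = 7.

7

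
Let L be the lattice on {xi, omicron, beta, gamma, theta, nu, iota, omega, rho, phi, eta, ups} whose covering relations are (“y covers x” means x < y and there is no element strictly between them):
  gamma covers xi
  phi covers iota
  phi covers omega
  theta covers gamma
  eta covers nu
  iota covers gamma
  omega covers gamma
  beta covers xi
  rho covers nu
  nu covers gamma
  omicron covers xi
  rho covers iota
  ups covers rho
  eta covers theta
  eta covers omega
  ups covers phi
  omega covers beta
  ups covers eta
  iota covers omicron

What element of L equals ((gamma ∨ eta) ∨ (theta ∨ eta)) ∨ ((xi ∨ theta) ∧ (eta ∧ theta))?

gamma ∨ eta = eta
theta ∨ eta = eta
eta ∨ eta = eta
xi ∨ theta = theta
eta ∧ theta = theta
theta ∧ theta = theta
eta ∨ theta = eta

eta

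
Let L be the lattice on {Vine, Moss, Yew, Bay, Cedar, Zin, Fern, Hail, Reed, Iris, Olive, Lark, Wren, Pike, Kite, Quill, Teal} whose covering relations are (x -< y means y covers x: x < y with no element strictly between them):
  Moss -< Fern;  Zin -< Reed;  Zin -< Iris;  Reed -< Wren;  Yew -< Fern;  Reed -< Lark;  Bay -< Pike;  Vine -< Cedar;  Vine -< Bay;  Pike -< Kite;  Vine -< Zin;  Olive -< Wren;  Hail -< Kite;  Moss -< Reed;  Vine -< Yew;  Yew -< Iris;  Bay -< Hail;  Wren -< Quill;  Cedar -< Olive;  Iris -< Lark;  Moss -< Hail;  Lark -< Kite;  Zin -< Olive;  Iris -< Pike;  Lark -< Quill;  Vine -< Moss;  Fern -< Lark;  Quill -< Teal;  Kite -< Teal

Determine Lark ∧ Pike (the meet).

Iris

Common lower bounds of {Lark, Pike}: Iris, Vine, Yew, Zin.
The greatest among these is Iris.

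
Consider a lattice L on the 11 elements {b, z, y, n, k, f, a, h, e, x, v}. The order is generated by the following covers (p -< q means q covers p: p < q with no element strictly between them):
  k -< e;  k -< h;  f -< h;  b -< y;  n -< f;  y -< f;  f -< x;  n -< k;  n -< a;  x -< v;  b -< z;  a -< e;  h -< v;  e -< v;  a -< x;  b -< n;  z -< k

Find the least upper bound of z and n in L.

Common upper bounds of {z, n}: e, h, k, v.
The least among these is k.

k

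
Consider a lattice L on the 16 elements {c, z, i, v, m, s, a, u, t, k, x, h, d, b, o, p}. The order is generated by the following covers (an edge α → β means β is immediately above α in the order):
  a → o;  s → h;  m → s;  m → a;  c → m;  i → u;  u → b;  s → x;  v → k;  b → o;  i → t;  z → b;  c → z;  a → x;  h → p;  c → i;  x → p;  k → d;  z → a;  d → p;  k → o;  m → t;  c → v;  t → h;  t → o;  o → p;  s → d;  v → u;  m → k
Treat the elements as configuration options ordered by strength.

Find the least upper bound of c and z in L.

Common upper bounds of {c, z}: a, b, o, p, x, z.
The least among these is z.

z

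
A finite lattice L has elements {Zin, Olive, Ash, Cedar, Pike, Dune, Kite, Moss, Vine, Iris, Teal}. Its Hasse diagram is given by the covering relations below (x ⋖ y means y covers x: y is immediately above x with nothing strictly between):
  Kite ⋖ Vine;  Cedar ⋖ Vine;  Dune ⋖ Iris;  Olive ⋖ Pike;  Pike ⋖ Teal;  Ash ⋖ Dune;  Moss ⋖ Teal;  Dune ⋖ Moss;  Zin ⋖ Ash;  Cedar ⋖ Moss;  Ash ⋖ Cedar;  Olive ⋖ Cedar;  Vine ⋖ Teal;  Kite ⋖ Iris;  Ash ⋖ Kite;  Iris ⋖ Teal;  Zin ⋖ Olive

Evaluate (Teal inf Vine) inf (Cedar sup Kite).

Vine

Teal ∧ Vine = Vine
Cedar ∨ Kite = Vine
Vine ∧ Vine = Vine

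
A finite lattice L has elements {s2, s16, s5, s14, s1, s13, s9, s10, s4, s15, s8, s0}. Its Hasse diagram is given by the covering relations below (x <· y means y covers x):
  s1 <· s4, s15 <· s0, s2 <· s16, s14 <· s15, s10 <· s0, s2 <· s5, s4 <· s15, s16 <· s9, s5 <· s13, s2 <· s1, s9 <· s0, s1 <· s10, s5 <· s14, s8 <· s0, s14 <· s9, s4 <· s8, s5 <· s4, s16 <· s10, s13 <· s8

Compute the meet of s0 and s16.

Common lower bounds of {s0, s16}: s16, s2.
The greatest among these is s16.

s16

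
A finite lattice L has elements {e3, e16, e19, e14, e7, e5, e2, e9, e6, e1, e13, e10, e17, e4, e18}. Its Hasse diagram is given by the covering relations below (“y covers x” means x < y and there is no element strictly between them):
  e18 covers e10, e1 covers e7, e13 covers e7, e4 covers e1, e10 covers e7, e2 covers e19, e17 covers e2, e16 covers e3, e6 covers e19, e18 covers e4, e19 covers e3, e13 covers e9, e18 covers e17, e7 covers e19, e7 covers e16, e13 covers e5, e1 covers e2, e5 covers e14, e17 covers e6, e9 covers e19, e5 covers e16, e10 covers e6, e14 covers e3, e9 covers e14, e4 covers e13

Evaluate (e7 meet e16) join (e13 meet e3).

e7 ∧ e16 = e16
e13 ∧ e3 = e3
e16 ∨ e3 = e16

e16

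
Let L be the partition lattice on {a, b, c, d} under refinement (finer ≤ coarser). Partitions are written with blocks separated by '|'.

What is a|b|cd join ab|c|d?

ab|cd

The join of a|b|cd and ab|c|d merges any blocks that overlap across the partitions, giving ab|cd.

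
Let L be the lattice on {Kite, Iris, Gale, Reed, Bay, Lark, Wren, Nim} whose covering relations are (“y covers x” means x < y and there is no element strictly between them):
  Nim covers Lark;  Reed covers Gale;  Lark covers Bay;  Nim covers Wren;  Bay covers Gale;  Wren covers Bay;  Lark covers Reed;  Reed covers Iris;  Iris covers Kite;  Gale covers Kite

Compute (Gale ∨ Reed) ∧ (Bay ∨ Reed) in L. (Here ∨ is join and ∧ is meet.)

Reed

Gale ∨ Reed = Reed
Bay ∨ Reed = Lark
Reed ∧ Lark = Reed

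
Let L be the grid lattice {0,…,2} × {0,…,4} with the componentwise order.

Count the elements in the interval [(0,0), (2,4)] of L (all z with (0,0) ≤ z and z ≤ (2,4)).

The interval [(0,0), (2,4)] = {(0,0), (0,1), (0,2), (0,3), (0,4), (1,0), (1,1), (1,2), (1,3), (1,4), (2,0), (2,1), (2,2), (2,3), (2,4)}, which has 15 elements.

15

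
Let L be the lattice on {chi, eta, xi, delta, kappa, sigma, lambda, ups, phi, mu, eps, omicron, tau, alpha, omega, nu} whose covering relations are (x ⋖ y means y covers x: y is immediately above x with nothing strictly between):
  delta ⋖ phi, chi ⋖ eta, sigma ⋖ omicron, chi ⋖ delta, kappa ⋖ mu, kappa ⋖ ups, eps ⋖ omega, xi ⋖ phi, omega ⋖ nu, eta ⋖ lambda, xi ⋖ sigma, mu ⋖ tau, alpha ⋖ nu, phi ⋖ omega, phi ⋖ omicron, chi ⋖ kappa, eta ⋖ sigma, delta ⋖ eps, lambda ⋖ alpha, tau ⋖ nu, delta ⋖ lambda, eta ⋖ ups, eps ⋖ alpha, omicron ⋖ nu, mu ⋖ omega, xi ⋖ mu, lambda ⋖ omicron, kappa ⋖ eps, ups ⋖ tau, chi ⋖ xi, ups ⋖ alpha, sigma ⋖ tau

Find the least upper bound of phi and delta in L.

Common upper bounds of {phi, delta}: nu, omega, omicron, phi.
The least among these is phi.

phi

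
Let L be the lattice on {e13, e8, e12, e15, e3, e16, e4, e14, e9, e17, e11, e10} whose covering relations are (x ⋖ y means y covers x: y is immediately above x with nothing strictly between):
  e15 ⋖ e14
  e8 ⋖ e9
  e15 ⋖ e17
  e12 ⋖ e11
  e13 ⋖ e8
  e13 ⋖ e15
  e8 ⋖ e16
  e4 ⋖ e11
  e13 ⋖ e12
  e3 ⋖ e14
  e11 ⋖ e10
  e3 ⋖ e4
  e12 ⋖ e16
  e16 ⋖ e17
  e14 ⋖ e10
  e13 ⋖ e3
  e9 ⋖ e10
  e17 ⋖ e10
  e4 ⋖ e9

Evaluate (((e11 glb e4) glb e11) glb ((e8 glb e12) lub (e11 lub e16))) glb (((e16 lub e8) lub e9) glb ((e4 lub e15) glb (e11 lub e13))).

e11 ∧ e4 = e4
e4 ∧ e11 = e4
e8 ∧ e12 = e13
e11 ∨ e16 = e10
e13 ∨ e10 = e10
e4 ∧ e10 = e4
e16 ∨ e8 = e16
e16 ∨ e9 = e10
e4 ∨ e15 = e10
e11 ∨ e13 = e11
e10 ∧ e11 = e11
e10 ∧ e11 = e11
e4 ∧ e11 = e4

e4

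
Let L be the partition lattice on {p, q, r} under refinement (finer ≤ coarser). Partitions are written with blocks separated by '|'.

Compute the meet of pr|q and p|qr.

p|q|r

The meet (common refinement) of pr|q and p|qr intersects blocks pairwise, giving p|q|r.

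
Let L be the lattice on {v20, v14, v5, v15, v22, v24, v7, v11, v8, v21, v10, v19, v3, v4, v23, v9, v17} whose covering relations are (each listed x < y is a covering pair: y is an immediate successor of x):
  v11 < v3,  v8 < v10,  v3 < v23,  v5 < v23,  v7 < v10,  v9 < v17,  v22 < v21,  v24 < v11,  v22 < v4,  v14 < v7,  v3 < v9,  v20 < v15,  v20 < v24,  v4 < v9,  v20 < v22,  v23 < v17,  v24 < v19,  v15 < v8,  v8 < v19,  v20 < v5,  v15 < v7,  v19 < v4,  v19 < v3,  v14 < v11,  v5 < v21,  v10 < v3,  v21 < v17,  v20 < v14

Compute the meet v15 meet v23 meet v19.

Common lower bounds of {v15, v23, v19}: v15, v20.
The greatest among these is v15.

v15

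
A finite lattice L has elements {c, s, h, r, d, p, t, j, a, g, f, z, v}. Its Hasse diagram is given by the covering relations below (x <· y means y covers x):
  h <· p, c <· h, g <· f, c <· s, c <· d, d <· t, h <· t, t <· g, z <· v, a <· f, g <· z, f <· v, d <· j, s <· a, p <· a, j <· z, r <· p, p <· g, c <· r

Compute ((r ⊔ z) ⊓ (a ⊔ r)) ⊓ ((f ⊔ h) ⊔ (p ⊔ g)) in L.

r ∨ z = z
a ∨ r = a
z ∧ a = p
f ∨ h = f
p ∨ g = g
f ∨ g = f
p ∧ f = p

p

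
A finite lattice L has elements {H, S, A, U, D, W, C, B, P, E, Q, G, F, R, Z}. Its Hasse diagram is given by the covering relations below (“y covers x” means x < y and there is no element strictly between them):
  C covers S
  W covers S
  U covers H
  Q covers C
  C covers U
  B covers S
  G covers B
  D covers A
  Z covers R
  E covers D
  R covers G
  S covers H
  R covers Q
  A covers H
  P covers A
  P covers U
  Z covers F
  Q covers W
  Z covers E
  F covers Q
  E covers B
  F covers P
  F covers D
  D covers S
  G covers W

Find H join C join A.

Common upper bounds of {H, C, A}: F, Z.
The least among these is F.

F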